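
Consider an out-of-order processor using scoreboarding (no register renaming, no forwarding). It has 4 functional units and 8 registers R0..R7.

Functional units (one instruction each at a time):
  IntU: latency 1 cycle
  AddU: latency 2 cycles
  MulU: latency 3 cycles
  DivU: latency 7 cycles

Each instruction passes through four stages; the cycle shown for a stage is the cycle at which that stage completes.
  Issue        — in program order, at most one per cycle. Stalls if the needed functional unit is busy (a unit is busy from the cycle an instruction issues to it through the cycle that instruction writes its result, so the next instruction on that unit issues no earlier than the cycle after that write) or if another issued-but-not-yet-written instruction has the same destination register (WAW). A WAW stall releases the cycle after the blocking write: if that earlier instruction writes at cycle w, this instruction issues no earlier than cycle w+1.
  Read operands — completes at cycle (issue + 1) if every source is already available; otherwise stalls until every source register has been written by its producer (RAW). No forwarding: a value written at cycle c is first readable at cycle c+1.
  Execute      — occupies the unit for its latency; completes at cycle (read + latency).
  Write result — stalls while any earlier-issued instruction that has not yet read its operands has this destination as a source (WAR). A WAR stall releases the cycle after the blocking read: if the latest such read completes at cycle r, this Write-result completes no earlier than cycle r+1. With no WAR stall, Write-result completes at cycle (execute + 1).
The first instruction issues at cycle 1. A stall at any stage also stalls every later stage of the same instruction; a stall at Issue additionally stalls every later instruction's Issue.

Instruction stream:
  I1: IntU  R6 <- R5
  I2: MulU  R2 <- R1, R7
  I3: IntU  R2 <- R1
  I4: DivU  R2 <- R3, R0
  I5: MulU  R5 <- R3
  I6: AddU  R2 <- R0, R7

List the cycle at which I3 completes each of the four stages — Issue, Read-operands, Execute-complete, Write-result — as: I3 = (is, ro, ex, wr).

I3 = (8, 9, 10, 11)

cycle 1: I1 dispatched to IntU
cycle 2: I1 operands ready | I2 dispatched to MulU
cycle 3: I1 complete | I2 operands ready
cycle 4: R6←I1
cycle 6: I2 complete
cycle 7: R2←I2
cycle 8: I3 dispatched to IntU
cycle 9: I3 operands ready
cycle 10: I3 complete
cycle 11: R2←I3
cycle 12: I4 dispatched to DivU
cycle 13: I4 operands ready | I5 dispatched to MulU
cycle 14: I5 operands ready
cycle 17: I5 complete
cycle 18: R5←I5
cycle 20: I4 complete
cycle 21: R2←I4
cycle 22: I6 dispatched to AddU
cycle 23: I6 operands ready
cycle 25: I6 complete
cycle 26: R2←I6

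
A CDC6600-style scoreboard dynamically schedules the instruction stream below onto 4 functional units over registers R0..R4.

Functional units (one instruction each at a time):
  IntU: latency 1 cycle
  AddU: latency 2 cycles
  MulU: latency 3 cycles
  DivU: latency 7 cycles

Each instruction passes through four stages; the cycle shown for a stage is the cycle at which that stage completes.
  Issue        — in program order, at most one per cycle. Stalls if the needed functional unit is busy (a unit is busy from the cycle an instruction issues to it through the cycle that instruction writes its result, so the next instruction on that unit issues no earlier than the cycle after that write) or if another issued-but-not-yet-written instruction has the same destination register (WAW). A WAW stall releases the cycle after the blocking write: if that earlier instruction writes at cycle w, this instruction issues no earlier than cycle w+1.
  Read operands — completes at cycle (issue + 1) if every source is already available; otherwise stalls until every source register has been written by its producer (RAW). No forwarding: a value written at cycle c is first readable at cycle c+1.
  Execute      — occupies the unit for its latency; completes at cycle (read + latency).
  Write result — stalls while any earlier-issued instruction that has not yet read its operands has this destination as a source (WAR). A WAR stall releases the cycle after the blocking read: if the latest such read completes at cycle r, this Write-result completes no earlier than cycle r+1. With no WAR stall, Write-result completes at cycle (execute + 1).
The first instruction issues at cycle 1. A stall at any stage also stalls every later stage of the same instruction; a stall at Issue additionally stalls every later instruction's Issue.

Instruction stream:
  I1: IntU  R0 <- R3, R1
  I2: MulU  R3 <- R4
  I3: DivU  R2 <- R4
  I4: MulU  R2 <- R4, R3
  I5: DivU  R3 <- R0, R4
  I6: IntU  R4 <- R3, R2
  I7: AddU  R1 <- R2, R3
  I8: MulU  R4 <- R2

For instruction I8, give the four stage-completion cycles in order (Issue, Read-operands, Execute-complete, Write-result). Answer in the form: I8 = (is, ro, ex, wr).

I1 -> (1, 2, 3, 4)
I2 -> (2, 3, 6, 7)
I3 -> (3, 4, 11, 12)
I4 -> (13, 14, 17, 18)  // WAW R2: wait I3 write@12
I5 -> (14, 15, 22, 23)
I6 -> (15, 24, 25, 26)  // RAW R3: wait I5 write@23
I7 -> (16, 24, 26, 27)  // RAW R3: wait I5 write@23
I8 -> (27, 28, 31, 32)  // WAW R4: wait I6 write@26

I8 = (27, 28, 31, 32)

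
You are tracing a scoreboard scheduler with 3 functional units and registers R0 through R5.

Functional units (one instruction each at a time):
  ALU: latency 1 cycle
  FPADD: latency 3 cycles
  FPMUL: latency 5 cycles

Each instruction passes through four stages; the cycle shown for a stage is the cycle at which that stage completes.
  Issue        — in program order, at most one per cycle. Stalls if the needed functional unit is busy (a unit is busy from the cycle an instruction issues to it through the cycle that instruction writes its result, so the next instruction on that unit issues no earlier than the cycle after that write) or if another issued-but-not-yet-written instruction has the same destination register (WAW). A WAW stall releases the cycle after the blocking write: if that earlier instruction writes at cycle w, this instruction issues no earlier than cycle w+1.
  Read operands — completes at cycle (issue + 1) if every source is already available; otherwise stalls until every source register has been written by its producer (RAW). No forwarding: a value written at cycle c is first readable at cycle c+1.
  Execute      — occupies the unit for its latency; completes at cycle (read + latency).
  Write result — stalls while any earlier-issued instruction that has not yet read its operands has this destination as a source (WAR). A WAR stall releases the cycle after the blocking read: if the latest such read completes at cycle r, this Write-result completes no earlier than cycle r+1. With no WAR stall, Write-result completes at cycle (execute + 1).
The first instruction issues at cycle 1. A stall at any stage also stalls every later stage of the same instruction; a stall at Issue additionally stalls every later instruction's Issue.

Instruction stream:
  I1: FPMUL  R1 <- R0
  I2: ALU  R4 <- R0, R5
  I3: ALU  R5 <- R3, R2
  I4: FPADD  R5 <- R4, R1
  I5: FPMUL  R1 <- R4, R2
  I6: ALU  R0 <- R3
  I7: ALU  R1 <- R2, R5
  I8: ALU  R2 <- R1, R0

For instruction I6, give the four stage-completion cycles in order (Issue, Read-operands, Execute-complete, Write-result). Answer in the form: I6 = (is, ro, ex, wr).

I6 = (12, 13, 14, 15)

[I1] 1/2/7/8
[I2] 2/3/4/5
[I3] 6/7/8/9  (struct: ALU busy until I2 writes@5)
[I4] 10/11/14/15  (WAW R5: wait I3 write@9)
[I5] 11/12/17/18
[I6] 12/13/14/15
[I7] 19/20/21/22  (WAW R1: wait I5 write@18)
[I8] 23/24/25/26  (struct: ALU busy until I7 writes@22)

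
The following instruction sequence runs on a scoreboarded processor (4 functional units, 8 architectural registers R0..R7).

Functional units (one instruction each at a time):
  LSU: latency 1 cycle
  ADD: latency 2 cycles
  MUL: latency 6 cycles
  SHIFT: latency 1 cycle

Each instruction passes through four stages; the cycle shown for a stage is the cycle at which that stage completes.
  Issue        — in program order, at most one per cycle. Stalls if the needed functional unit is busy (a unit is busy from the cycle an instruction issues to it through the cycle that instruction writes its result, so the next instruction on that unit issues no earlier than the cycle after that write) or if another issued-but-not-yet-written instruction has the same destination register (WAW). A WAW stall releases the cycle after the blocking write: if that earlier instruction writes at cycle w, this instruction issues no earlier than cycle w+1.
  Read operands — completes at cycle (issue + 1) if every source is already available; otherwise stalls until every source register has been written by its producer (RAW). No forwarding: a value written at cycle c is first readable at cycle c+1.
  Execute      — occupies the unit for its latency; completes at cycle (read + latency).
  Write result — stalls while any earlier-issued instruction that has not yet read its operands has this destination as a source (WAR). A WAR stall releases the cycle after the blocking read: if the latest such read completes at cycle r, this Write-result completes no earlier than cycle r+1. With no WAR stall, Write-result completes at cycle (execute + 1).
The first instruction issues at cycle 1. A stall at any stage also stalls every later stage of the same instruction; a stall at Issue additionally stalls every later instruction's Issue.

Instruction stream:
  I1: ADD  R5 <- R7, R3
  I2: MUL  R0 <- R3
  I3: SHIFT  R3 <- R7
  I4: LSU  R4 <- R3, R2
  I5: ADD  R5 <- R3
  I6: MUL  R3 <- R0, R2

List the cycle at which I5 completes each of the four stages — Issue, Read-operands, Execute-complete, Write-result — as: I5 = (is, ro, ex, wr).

cycle 1: I1 dispatched to ADD
cycle 2: I1 operands ready · I2 dispatched to MUL
cycle 3: I2 operands ready · I3 dispatched to SHIFT
cycle 4: I1 complete · I3 operands ready · I4 dispatched to LSU
cycle 5: R5←I1 · I3 complete
cycle 6: R3←I3 · I5 dispatched to ADD
cycle 7: I4 operands ready · I5 operands ready
cycle 8: I4 complete
cycle 9: I2 complete · R4←I4 · I5 complete
cycle 10: R0←I2 · R5←I5
cycle 11: I6 dispatched to MUL
cycle 12: I6 operands ready
cycle 18: I6 complete
cycle 19: R3←I6

I5 = (6, 7, 9, 10)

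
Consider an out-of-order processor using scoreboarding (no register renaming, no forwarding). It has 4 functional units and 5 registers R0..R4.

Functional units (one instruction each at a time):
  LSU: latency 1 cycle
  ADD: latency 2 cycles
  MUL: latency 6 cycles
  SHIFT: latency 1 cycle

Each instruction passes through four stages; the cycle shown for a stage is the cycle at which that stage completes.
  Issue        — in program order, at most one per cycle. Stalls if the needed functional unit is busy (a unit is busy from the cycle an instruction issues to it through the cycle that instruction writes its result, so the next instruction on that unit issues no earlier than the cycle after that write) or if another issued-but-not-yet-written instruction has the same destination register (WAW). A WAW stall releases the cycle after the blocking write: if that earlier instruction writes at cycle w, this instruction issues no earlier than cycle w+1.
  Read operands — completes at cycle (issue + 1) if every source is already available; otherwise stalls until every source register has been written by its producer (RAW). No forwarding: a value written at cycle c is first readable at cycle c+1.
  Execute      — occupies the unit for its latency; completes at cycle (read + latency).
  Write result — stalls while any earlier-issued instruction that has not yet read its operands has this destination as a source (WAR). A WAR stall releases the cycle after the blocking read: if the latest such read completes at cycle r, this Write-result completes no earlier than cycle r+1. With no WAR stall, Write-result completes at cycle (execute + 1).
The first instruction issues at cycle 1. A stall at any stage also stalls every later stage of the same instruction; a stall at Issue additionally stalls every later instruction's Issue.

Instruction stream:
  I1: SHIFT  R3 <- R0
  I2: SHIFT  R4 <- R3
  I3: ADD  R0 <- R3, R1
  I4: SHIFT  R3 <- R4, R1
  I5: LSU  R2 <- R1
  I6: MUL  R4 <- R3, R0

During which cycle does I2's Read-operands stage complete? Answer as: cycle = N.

  I1 | 1 | 2 | 3 | 4
  I2 | 5 | 6 | 7 | 8   struct: SHIFT busy until I1 writes@4
  I3 | 6 | 7 | 9 | 10
  I4 | 9 | 10 | 11 | 12   struct: SHIFT busy until I2 writes@8
  I5 | 10 | 11 | 12 | 13
  I6 | 11 | 13 | 19 | 20   RAW R3: wait I4 write@12

cycle = 6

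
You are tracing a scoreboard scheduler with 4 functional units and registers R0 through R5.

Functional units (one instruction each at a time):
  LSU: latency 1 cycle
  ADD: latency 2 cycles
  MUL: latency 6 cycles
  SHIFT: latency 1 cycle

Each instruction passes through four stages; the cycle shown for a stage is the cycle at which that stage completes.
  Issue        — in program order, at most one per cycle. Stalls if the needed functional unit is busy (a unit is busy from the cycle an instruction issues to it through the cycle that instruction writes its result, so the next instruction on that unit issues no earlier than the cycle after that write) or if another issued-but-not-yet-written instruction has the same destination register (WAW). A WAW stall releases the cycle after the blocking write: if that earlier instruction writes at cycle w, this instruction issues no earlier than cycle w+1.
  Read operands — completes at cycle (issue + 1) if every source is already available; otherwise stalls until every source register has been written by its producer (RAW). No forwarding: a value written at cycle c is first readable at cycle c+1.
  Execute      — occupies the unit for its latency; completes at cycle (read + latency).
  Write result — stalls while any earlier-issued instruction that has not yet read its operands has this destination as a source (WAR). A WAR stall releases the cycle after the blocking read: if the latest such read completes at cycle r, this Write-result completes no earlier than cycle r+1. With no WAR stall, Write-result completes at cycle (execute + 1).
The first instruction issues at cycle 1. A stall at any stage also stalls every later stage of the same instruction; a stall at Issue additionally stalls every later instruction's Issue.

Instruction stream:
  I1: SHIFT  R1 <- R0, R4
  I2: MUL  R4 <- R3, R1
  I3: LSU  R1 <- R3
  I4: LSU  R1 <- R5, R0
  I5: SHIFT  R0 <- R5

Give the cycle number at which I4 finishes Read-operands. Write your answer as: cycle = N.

cycle = 10

cycle 1: I1→SHIFT
cycle 2: I1 RO; I2→MUL
cycle 3: I1 EX
cycle 4: I1 WR R1
cycle 5: I2 RO; I3→LSU
cycle 6: I3 RO
cycle 7: I3 EX
cycle 8: I3 WR R1
cycle 9: I4→LSU
cycle 10: I4 RO; I5→SHIFT
cycle 11: I2 EX; I4 EX; I5 RO
cycle 12: I2 WR R4; I4 WR R1; I5 EX
cycle 13: I5 WR R0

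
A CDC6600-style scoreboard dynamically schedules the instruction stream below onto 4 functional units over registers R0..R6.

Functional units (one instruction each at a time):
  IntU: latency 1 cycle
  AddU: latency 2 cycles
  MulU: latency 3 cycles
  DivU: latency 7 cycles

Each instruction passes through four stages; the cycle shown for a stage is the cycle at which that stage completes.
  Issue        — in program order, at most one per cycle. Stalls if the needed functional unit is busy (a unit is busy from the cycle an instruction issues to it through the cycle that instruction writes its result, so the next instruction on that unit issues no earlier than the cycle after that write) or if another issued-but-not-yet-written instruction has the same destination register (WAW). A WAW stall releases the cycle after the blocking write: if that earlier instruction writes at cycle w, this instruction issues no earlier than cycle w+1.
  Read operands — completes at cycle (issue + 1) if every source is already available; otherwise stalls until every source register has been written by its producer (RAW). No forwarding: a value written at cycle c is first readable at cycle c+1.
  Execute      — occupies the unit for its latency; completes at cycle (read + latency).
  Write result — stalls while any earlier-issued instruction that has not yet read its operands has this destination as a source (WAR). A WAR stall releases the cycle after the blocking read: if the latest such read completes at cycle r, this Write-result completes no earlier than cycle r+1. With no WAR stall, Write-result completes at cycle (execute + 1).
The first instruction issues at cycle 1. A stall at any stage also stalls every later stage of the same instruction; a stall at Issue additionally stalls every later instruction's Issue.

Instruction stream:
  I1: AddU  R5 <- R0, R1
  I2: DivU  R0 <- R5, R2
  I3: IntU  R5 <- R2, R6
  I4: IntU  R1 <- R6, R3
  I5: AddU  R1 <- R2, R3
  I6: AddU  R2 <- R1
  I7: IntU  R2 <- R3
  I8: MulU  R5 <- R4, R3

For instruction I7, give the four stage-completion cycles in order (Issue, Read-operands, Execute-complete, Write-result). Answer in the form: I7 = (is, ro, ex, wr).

[I1] 1/2/4/5
[I2] 2/6/13/14  (RAW R5: wait I1 write@5)
[I3] 6/7/8/9  (WAW R5: wait I1 write@5)
[I4] 10/11/12/13  (struct: IntU busy until I3 writes@9)
[I5] 14/15/17/18  (WAW R1: wait I4 write@13)
[I6] 19/20/22/23  (struct: AddU busy until I5 writes@18)
[I7] 24/25/26/27  (WAW R2: wait I6 write@23)
[I8] 25/26/29/30

I7 = (24, 25, 26, 27)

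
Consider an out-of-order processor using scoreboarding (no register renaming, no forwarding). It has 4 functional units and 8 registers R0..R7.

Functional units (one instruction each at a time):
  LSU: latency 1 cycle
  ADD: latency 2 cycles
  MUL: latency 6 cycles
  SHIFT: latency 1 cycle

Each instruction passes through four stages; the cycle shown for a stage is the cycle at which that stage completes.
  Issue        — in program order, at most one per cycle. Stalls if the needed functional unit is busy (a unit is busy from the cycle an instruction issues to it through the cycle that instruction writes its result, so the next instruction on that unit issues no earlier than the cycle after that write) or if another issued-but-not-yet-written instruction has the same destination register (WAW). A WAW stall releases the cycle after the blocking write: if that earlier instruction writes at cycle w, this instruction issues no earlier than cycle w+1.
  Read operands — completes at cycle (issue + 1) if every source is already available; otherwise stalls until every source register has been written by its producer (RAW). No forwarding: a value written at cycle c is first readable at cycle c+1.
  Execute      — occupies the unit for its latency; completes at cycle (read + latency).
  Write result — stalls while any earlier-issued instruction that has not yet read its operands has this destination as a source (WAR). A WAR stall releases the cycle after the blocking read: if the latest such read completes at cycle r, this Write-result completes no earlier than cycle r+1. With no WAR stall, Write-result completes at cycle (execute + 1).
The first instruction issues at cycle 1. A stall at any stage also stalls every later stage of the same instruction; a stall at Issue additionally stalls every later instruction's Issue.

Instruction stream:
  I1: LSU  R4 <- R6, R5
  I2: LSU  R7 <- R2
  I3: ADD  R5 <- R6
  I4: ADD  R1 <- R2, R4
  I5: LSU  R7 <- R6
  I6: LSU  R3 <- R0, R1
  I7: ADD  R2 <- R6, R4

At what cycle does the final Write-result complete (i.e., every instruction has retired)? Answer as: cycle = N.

cycle = 21

t=1  I1→LSU
t=2  I1 RO
t=3  I1 EX
t=4  I1 WR R4
t=5  I2→LSU
t=6  I2 RO | I3→ADD
t=7  I2 EX | I3 RO
t=8  I2 WR R7
t=9  I3 EX
t=10  I3 WR R5
t=11  I4→ADD
t=12  I4 RO | I5→LSU
t=13  I5 RO
t=14  I4 EX | I5 EX
t=15  I4 WR R1 | I5 WR R7
t=16  I6→LSU
t=17  I6 RO | I7→ADD
t=18  I6 EX | I7 RO
t=19  I6 WR R3
t=20  I7 EX
t=21  I7 WR R2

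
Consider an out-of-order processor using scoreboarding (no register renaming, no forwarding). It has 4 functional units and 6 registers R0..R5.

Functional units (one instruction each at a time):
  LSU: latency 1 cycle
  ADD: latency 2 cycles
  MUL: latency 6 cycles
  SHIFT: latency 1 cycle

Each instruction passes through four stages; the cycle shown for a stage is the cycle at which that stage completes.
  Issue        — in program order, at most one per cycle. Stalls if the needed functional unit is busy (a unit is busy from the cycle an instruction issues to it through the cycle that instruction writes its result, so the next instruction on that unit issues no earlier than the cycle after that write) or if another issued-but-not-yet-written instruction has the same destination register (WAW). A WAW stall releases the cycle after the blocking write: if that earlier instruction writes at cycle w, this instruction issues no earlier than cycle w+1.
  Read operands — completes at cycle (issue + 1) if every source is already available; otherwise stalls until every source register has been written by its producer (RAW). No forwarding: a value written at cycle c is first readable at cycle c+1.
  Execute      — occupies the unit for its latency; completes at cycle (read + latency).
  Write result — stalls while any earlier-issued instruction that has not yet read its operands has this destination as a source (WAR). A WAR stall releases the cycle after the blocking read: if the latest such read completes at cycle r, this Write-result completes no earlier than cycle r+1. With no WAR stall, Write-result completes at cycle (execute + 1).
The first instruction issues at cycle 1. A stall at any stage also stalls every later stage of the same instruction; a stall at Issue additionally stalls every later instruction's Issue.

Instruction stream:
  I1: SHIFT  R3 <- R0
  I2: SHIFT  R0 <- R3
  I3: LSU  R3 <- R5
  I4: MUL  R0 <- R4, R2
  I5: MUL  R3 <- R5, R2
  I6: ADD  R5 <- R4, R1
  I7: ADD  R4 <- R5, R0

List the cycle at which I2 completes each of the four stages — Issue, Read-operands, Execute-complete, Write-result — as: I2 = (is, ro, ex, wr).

cycle 1: I1 dispatched to SHIFT
cycle 2: I1 operands ready
cycle 3: I1 complete
cycle 4: R3←I1
cycle 5: I2 dispatched to SHIFT
cycle 6: I2 operands ready, I3 dispatched to LSU
cycle 7: I2 complete, I3 operands ready
cycle 8: R0←I2, I3 complete
cycle 9: R3←I3, I4 dispatched to MUL
cycle 10: I4 operands ready
cycle 16: I4 complete
cycle 17: R0←I4
cycle 18: I5 dispatched to MUL
cycle 19: I5 operands ready, I6 dispatched to ADD
cycle 20: I6 operands ready
cycle 22: I6 complete
cycle 23: R5←I6
cycle 24: I7 dispatched to ADD
cycle 25: I5 complete, I7 operands ready
cycle 26: R3←I5
cycle 27: I7 complete
cycle 28: R4←I7

I2 = (5, 6, 7, 8)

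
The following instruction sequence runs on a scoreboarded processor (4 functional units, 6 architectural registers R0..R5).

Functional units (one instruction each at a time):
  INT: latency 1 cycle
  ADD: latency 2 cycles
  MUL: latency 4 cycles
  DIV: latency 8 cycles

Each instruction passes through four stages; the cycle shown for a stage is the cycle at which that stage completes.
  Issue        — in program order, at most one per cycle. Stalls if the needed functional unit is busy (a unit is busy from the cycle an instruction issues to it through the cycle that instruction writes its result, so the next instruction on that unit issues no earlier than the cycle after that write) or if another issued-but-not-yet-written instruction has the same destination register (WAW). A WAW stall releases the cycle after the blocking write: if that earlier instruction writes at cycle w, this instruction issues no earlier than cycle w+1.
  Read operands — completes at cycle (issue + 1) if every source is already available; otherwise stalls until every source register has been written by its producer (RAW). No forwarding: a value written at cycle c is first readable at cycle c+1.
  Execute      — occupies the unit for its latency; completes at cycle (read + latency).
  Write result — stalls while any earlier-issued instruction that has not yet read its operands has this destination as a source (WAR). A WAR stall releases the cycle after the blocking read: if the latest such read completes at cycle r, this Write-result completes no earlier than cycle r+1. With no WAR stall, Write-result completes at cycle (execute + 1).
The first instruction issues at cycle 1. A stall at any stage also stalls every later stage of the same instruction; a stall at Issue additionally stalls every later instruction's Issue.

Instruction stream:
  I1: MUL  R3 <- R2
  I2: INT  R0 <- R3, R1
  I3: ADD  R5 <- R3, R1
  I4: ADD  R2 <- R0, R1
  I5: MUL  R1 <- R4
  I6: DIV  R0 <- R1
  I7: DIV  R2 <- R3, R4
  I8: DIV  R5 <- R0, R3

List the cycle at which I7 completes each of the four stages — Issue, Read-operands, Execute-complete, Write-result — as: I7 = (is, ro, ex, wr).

I7 = (30, 31, 39, 40)

[1] issue I1 (MUL)
[2] I1 read-ops | issue I2 (INT)
[3] issue I3 (ADD)
[6] I1 finished on MUL
[7] I1→R3
[8] I2 read-ops | I3 read-ops
[9] I2 finished on INT
[10] I2→R0 | I3 finished on ADD
[11] I3→R5
[12] issue I4 (ADD)
[13] I4 read-ops | issue I5 (MUL)
[14] I5 read-ops | issue I6 (DIV)
[15] I4 finished on ADD
[16] I4→R2
[18] I5 finished on MUL
[19] I5→R1
[20] I6 read-ops
[28] I6 finished on DIV
[29] I6→R0
[30] issue I7 (DIV)
[31] I7 read-ops
[39] I7 finished on DIV
[40] I7→R2
[41] issue I8 (DIV)
[42] I8 read-ops
[50] I8 finished on DIV
[51] I8→R5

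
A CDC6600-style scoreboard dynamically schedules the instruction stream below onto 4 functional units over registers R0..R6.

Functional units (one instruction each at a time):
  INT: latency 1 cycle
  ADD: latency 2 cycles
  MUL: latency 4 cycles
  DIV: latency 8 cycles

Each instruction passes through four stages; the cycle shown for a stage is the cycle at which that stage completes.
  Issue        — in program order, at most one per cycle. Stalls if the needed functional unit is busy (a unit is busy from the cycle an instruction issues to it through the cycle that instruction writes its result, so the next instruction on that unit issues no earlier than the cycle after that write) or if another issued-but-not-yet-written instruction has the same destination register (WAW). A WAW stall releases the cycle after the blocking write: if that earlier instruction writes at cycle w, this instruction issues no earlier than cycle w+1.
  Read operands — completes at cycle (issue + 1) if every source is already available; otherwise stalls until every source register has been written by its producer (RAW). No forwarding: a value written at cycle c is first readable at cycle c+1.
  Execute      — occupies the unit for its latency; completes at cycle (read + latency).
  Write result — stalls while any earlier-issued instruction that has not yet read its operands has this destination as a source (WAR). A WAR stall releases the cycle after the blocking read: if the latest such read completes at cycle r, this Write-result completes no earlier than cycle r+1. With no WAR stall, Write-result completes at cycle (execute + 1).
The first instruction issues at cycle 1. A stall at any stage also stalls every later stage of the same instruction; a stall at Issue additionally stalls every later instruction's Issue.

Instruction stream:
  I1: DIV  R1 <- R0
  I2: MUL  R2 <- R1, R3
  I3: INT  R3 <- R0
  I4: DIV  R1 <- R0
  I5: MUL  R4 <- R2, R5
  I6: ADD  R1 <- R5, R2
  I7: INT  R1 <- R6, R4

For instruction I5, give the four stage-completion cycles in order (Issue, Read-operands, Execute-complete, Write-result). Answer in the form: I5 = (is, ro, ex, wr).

I5 = (18, 19, 23, 24)

c1: I1 issues→DIV
c2: I1 reads; I2 issues→MUL
c3: I3 issues→INT
c4: I3 reads
c5: I3 exec-done
c10: I1 exec-done
c11: I1 writes R1
c12: I2 reads; I4 issues→DIV
c13: I3 writes R3; I4 reads
c16: I2 exec-done
c17: I2 writes R2
c18: I5 issues→MUL
c19: I5 reads
c21: I4 exec-done
c22: I4 writes R1
c23: I5 exec-done; I6 issues→ADD
c24: I5 writes R4; I6 reads
c26: I6 exec-done
c27: I6 writes R1
c28: I7 issues→INT
c29: I7 reads
c30: I7 exec-done
c31: I7 writes R1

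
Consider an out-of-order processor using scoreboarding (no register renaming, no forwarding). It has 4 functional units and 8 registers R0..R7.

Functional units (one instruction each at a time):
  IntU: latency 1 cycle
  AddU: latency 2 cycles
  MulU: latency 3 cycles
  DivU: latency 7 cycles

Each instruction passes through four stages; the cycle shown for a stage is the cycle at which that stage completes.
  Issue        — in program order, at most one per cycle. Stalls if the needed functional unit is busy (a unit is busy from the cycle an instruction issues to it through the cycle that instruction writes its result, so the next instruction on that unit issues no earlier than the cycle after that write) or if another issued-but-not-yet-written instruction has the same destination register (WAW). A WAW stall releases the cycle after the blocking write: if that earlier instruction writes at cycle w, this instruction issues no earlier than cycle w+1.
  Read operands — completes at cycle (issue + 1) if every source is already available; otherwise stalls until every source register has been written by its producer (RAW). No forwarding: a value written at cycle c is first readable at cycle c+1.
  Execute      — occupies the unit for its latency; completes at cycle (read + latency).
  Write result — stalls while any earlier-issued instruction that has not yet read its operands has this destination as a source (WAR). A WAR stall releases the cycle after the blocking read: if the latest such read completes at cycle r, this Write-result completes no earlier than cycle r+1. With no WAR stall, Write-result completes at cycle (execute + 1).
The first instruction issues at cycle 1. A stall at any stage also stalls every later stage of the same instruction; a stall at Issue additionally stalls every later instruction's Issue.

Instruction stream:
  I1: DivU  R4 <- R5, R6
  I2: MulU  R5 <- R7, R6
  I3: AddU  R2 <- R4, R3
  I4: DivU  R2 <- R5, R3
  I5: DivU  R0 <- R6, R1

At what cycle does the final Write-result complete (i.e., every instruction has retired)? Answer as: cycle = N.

1) issue 1, read 2, done 9, write 10
2) issue 2, read 3, done 6, write 7
3) issue 3, read 11, done 13, write 14  <RAW R4: wait I1 write@10>
4) issue 15, read 16, done 23, write 24  <WAW R2: wait I3 write@14>
5) issue 25, read 26, done 33, write 34  <struct: DivU busy until I4 writes@24>

cycle = 34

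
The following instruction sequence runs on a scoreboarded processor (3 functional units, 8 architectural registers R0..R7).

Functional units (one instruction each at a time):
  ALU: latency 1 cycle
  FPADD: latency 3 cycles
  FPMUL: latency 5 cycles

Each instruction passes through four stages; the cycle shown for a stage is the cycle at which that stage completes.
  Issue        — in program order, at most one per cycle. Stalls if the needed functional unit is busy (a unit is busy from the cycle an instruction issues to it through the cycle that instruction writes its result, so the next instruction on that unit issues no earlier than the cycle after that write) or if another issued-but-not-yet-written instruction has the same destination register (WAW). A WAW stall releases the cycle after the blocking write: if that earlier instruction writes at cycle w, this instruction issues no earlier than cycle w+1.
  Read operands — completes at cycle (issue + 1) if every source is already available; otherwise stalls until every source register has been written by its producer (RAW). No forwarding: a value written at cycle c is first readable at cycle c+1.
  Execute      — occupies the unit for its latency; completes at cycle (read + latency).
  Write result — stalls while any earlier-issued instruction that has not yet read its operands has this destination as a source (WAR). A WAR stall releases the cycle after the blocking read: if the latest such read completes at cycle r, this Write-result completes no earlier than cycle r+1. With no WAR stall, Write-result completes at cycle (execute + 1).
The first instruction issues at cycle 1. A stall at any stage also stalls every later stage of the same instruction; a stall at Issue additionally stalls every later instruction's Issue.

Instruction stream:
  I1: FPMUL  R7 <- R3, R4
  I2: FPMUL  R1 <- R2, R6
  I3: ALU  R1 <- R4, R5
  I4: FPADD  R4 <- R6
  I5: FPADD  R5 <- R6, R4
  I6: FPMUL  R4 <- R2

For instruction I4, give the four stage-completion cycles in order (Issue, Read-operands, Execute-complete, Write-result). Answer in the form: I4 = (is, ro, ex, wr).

c1: I1 dispatched to FPMUL
c2: I1 operands ready
c7: I1 complete
c8: R7←I1
c9: I2 dispatched to FPMUL
c10: I2 operands ready
c15: I2 complete
c16: R1←I2
c17: I3 dispatched to ALU
c18: I3 operands ready, I4 dispatched to FPADD
c19: I3 complete, I4 operands ready
c20: R1←I3
c22: I4 complete
c23: R4←I4
c24: I5 dispatched to FPADD
c25: I5 operands ready, I6 dispatched to FPMUL
c26: I6 operands ready
c28: I5 complete
c29: R5←I5
c31: I6 complete
c32: R4←I6

I4 = (18, 19, 22, 23)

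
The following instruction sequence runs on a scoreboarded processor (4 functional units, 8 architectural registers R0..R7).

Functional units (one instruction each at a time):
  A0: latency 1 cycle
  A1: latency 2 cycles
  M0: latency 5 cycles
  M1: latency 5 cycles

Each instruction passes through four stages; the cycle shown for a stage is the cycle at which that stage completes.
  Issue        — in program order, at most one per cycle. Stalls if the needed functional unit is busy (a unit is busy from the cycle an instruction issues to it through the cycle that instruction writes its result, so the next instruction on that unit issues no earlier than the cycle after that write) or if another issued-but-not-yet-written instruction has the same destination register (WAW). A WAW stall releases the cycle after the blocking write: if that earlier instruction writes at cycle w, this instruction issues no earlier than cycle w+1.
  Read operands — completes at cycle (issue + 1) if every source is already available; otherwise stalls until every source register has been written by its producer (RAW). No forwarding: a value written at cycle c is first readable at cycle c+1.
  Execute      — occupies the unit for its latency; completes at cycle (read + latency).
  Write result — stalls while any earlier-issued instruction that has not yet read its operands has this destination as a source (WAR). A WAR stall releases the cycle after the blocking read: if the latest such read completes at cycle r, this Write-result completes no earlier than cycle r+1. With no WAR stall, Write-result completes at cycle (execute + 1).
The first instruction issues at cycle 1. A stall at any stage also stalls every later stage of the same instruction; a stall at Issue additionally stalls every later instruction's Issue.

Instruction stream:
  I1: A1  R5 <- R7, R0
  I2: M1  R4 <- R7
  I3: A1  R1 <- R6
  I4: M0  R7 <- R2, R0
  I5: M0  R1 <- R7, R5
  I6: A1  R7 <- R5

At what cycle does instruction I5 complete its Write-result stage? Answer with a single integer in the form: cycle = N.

cycle = 22

c1: issue I1 (A1)
c2: I1 read-ops | issue I2 (M1)
c3: I2 read-ops
c4: I1 finished on A1
c5: I1→R5
c6: issue I3 (A1)
c7: I3 read-ops | issue I4 (M0)
c8: I2 finished on M1 | I4 read-ops
c9: I2→R4 | I3 finished on A1
c10: I3→R1
c13: I4 finished on M0
c14: I4→R7
c15: issue I5 (M0)
c16: I5 read-ops | issue I6 (A1)
c17: I6 read-ops
c19: I6 finished on A1
c20: I6→R7
c21: I5 finished on M0
c22: I5→R1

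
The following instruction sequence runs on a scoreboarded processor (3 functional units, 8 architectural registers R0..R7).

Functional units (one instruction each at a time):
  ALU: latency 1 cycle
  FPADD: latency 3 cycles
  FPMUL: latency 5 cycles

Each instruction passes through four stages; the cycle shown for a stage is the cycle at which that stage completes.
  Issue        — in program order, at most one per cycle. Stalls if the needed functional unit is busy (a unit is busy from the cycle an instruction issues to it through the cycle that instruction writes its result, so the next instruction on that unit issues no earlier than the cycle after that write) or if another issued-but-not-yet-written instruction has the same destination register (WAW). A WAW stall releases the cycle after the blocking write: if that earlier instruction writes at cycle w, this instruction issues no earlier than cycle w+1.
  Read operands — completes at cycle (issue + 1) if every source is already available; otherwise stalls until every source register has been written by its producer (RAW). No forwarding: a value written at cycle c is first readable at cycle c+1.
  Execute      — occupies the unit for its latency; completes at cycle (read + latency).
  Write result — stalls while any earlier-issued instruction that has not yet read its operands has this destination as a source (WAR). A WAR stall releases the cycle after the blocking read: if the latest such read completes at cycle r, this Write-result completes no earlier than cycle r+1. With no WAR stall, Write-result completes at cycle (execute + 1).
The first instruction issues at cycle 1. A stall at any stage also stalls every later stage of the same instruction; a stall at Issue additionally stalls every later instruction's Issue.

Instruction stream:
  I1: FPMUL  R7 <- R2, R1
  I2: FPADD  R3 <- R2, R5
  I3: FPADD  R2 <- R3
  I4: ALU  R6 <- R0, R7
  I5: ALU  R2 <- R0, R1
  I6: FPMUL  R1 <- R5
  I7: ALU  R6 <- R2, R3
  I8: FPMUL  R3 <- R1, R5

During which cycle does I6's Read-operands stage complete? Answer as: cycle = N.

cycle = 16

I1  is:1  ro:2  ex:7  wr:8
I2  is:2  ro:3  ex:6  wr:7
I3  is:8  ro:9  ex:12  wr:13  — struct: FPADD busy until I2 writes@7
I4  is:9  ro:10  ex:11  wr:12
I5  is:14  ro:15  ex:16  wr:17  — WAW R2: wait I3 write@13
I6  is:15  ro:16  ex:21  wr:22
I7  is:18  ro:19  ex:20  wr:21  — struct: ALU busy until I5 writes@17
I8  is:23  ro:24  ex:29  wr:30  — struct: FPMUL busy until I6 writes@22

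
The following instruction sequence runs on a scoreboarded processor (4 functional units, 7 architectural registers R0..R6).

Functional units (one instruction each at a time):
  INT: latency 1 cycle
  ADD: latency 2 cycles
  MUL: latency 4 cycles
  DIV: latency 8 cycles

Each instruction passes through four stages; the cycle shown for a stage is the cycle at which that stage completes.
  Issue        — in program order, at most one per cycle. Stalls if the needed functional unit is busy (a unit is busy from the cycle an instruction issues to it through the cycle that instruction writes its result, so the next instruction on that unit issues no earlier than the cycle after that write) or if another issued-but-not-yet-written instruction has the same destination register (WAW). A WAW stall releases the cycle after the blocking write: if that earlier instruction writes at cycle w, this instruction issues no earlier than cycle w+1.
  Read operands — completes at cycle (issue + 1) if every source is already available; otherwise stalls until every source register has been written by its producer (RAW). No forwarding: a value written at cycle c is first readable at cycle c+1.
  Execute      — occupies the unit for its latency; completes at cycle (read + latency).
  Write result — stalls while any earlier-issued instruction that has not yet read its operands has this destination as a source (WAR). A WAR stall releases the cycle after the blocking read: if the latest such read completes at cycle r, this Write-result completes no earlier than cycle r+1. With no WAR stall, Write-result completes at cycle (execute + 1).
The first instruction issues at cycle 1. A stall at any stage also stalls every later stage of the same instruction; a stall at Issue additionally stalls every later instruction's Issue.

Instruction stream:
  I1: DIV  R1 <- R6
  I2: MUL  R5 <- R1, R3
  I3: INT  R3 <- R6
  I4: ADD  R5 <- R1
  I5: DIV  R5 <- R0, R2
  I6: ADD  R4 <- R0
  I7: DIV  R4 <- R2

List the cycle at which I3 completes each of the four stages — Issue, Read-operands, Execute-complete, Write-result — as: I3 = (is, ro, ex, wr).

  I1 | 1 | 2 | 10 | 11
  I2 | 2 | 12 | 16 | 17   RAW R1: wait I1 write@11
  I3 | 3 | 4 | 5 | 13   WAR R3: wait I2 read@12
  I4 | 18 | 19 | 21 | 22   WAW R5: wait I2 write@17
  I5 | 23 | 24 | 32 | 33   WAW R5: wait I4 write@22
  I6 | 24 | 25 | 27 | 28
  I7 | 34 | 35 | 43 | 44   struct: DIV busy until I5 writes@33

I3 = (3, 4, 5, 13)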